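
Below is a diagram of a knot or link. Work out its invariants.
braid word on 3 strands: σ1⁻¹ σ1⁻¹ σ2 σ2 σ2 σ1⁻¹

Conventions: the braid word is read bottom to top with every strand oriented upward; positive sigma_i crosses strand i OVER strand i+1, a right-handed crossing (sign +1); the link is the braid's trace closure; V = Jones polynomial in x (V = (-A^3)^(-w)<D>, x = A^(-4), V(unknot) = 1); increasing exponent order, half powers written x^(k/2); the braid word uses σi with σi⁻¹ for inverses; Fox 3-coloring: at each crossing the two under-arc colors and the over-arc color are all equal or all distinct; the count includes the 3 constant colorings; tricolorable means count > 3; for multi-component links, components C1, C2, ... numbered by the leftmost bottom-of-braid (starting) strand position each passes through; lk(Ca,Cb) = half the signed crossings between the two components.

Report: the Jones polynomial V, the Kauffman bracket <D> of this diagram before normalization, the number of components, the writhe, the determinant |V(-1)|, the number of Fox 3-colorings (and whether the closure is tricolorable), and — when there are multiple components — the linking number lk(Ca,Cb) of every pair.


Jones polynomial: V(x) = -x^-3 + x^-2 - x^-1 + 3 - x + x^2 - x^3
<D> = -A^-12 + A^-8 - A^-4 + 3 - A^4 + A^8 - A^12; writhe 0
components 1, writhe 0 (6 crossings)
3-colorings: 27 of 3^6, det 9 — tricolorable
note: V is palindromic (span 6, det 9): x -> 1/x fixes it; necessary, not sufficient, for amphichirality


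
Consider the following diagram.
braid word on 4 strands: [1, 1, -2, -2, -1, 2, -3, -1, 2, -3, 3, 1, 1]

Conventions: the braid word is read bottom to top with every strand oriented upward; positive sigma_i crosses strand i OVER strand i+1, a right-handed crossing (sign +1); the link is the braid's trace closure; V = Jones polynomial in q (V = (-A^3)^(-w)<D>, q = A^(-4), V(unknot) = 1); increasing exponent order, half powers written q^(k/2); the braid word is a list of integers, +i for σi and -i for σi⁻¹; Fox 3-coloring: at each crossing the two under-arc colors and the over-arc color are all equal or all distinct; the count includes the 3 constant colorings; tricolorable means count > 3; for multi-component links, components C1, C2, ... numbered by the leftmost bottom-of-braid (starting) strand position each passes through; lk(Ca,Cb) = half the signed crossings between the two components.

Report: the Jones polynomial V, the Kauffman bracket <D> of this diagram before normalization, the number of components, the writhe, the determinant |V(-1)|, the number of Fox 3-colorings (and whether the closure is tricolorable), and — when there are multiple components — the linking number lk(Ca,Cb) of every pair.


V(q) = -q^-2 + 2q^-1 - 3 + 5q - 4q^2 + 5q^3 - 4q^4 + 2q^5 - q^6
bracket: A^-21 - 2A^-17 + 4A^-13 - 5A^-9 + 4A^-5 - 5A^-1 + 3A^3 - 2A^7 + A^11, w = +1
1 component, writhe +1, over 13 crossings
det 27, colorings 9 of 3^13 — tricolorable
observation: w = +1 (over 13 crossings) is diagram-only; (-A^3)^(-1) removes it from V


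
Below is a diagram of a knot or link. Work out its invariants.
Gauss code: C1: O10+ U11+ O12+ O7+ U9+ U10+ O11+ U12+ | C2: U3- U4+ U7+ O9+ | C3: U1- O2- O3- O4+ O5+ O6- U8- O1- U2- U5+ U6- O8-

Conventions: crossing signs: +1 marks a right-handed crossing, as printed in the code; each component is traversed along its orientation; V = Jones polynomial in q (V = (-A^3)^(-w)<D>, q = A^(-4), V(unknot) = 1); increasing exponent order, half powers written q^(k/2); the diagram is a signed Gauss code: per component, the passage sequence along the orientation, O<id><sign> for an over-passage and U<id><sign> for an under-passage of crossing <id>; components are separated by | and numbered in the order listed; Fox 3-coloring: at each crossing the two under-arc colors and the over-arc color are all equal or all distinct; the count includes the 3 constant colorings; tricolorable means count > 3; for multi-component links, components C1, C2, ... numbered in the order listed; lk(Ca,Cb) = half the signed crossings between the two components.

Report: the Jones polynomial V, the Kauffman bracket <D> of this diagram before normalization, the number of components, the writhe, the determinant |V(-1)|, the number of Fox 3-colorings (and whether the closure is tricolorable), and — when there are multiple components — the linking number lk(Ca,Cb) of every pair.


Jones polynomial: V(q) = -q^-3 - q^-1 + 2 + 2q + 2q^2 + 2q^3 - q^4 - q^6
<D> = -A^-18 - A^-10 + 2A^-6 + 2A^-2 + 2A^2 + 2A^6 - A^10 - A^18; writhe +2
components 3, writhe +2 (12 crossings)
linking number lk(C1,C2) = +1
lk(C1,C3): 0
lk(C2,C3) = 0
3-colorings: 81 of 3^12, det 0 — tricolorable
note: the 3 component pairs carry total linking +1


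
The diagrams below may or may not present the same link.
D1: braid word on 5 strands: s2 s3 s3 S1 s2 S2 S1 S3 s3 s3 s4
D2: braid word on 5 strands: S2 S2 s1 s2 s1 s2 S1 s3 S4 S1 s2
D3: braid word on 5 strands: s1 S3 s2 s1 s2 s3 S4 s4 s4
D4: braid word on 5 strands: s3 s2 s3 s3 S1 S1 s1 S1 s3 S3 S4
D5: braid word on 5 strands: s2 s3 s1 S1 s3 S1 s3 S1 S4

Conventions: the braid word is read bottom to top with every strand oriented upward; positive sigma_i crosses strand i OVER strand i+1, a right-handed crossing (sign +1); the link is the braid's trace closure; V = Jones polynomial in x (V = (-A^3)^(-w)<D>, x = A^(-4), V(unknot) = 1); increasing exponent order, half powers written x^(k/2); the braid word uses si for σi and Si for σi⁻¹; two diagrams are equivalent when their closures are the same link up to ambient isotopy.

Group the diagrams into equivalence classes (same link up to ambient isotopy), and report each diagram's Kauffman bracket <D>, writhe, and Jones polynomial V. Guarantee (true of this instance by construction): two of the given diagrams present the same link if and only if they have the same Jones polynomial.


equivalence classes: {D1, D4, D5} | {D2} | {D3}
D1 (bracket -A^-5 + A^-1 - A^3 + 2A^7 + A^15; 11 crossings at w = +3): V = -x^(-3/2) - 2x^(1/2) + x^(3/2) - x^(5/2) + x^(7/2)
V(D2) = -x^(1/2) - x^(5/2)  (w +1, c 11, <D> = A^-7 + A)
V(D3) = -x^(1/2) - x^(3/2) - x^(5/2) + x^(9/2)  [9 crossings, <D> = -A^-3 + A^5 + A^9 + A^13, w = +5]
V(D4) = -x^(-3/2) - 2x^(1/2) + x^(3/2) - x^(5/2) + x^(7/2)  (w +1, c 11, <D> = -A^-11 + A^-7 - A^-3 + 2A + A^9)
V(D5) = -x^(-3/2) - 2x^(1/2) + x^(3/2) - x^(5/2) + x^(7/2)  (w +1, c 9, <D> = -A^-11 + A^-7 - A^-3 + 2A + A^9)
key observation: comparing 5 Jones polynomials yields 3 groups


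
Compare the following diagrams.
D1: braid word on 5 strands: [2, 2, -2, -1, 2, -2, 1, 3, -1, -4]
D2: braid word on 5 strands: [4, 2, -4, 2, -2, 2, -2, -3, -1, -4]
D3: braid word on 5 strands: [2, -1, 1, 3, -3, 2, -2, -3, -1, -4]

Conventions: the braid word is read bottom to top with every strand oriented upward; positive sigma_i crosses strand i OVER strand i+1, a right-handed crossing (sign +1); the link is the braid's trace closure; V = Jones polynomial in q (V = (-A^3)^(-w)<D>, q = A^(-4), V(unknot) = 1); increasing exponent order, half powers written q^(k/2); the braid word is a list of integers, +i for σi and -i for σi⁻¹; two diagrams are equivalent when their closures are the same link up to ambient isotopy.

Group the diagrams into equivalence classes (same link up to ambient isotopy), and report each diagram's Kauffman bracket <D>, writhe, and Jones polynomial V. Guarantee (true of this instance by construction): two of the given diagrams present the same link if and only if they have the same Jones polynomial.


grouping into links: {D1, D2, D3}
V(D1) = 1  (w 0, c 10, <D> = 1)
V(D2) = 1  [10 crossings, <D> = A^-6, w = -2]
D3 (bracket A^-6; 10 crossings at w = -2): V = 1
why: all 3 diagrams share one V(q), hence one class


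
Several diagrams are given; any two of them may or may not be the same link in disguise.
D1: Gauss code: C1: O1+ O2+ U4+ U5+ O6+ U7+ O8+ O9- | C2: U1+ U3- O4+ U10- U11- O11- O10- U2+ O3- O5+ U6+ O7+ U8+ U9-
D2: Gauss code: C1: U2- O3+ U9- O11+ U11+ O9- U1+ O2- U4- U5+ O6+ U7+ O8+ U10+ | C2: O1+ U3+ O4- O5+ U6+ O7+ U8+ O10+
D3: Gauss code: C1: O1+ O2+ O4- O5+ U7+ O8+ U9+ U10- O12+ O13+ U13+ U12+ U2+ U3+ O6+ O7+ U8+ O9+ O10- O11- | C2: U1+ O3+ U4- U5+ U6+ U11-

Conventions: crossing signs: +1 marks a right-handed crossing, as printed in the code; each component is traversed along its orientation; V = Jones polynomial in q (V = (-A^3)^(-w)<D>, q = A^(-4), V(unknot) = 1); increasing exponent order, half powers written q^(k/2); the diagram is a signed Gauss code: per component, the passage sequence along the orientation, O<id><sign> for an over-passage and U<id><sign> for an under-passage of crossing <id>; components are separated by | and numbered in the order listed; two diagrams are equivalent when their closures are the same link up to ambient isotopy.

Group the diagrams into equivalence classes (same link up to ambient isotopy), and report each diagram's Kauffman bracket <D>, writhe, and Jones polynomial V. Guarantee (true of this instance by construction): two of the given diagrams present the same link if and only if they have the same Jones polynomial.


equivalence classes: {D1, D2} | {D3}
D1 (bracket A^-21 - A^-17 + 2A^-13 - 2A^-9 + 2A^-5 - A^-1 + A^3; 11 crossings at w = +3): V = -q^(3/2) + q^(5/2) - 2q^(7/2) + 2q^(9/2) - 2q^(11/2) + q^(13/2) - q^(15/2)
V(D2) = -q^(3/2) + q^(5/2) - 2q^(7/2) + 2q^(9/2) - 2q^(11/2) + q^(13/2) - q^(15/2)  (w +5, c 11, <D> = A^-15 - A^-11 + 2A^-7 - 2A^-3 + 2A - A^5 + A^9)
V(D3) = -q^(3/2) - 2q^(7/2) + q^(9/2) - q^(11/2) + q^(13/2)  [13 crossings, <D> = -A^-5 + A^-1 - A^3 + 2A^7 + A^15, w = +7]
key observation: 2 classes among 3 diagrams; unequal V(q) rules out equality


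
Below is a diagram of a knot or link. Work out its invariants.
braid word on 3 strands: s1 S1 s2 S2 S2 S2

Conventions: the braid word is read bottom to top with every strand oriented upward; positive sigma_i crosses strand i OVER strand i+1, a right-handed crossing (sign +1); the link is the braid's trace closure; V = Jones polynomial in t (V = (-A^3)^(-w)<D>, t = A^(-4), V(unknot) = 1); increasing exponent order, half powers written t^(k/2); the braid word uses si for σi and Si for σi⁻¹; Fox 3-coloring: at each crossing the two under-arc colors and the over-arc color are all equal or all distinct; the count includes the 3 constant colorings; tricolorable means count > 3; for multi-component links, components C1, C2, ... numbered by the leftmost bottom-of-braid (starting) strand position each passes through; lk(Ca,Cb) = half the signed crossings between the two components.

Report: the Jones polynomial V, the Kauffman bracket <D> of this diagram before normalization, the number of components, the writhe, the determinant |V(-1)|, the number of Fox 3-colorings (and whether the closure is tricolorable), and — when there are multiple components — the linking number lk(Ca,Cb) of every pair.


Jones polynomial: V(t) = t^-3 + t^-2 + t^-1 + 1
<D> = A^-6 + A^-2 + A^2 + A^6; writhe -2
components 3, writhe -2 (6 crossings)
linking number lk(C1,C2) = 0
lk(C1,C3): 0
lk(C2,C3) = -1
3-colorings: 9 of 3^7, det 0 — tricolorable
note: summing lk over 3 pairs gives -1


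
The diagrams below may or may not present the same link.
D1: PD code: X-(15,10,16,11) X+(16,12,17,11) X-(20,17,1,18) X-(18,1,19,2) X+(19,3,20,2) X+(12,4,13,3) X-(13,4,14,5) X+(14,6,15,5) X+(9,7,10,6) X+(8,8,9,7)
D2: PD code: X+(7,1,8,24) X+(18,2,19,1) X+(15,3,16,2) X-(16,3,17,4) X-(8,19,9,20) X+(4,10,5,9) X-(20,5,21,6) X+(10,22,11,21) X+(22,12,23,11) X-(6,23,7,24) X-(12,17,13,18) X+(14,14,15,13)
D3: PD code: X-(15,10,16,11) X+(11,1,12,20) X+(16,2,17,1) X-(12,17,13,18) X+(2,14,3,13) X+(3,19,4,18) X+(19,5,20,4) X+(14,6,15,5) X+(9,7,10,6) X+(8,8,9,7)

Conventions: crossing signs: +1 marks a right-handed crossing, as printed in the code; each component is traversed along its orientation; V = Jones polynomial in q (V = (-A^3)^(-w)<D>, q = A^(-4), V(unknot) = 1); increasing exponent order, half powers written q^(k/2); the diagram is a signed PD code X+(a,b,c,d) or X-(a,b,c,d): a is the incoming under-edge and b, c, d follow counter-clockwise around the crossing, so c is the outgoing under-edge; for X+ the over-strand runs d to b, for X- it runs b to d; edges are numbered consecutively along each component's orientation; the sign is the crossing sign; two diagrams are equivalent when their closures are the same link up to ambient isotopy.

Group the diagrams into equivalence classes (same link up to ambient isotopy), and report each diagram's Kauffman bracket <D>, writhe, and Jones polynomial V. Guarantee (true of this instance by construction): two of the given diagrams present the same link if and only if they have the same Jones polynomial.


grouping into links: {D1} | {D2} | {D3}
V(D1) = 1  (w +2, c 10, <D> = A^6)
V(D2) = q^-1 - 1 + 2q - 2q^2 + 2q^3 - 2q^4 + q^5  (w +2, c 12, <D> = A^-14 - 2A^-10 + 2A^-6 - 2A^-2 + 2A^2 - A^6 + A^10)
V(D3) = q - q^2 + 2q^3 - q^4 + q^5 - q^6  (w +6, c 10, <D> = -A^-6 + A^-2 - A^2 + 2A^6 - A^10 + A^14)
key observation: 3 values of V(q) split the 3 diagrams


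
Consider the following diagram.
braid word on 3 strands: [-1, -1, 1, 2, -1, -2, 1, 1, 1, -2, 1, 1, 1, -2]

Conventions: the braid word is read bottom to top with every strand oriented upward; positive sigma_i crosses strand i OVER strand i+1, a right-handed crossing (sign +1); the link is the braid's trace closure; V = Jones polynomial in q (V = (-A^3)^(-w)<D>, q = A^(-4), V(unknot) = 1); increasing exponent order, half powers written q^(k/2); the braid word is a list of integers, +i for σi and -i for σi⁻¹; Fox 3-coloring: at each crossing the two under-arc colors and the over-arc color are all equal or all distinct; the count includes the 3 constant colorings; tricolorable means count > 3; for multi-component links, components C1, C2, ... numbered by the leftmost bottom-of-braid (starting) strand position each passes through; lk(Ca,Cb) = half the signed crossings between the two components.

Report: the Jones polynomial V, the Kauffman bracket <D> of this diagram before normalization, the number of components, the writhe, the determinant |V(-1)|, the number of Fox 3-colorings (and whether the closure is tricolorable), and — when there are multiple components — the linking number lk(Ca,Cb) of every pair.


V(q) = -q^-3 + q^-2 - q^-1 + 2 - q + 2q^2 - q^3 + q^4 - q^5 + q^6 - q^7
bracket: -A^-22 + A^-18 - A^-14 + A^-10 - A^-6 + 2A^-2 - A^2 + 2A^6 - A^10 + A^14 - A^18, w = +2
1 component, writhe +2, over 14 crossings
det 13, colorings 3 of 3^14 — not tricolorable
observation: w = +2 shifts under R1 moves; the (-A^3)^(-2) factor cancels that in V


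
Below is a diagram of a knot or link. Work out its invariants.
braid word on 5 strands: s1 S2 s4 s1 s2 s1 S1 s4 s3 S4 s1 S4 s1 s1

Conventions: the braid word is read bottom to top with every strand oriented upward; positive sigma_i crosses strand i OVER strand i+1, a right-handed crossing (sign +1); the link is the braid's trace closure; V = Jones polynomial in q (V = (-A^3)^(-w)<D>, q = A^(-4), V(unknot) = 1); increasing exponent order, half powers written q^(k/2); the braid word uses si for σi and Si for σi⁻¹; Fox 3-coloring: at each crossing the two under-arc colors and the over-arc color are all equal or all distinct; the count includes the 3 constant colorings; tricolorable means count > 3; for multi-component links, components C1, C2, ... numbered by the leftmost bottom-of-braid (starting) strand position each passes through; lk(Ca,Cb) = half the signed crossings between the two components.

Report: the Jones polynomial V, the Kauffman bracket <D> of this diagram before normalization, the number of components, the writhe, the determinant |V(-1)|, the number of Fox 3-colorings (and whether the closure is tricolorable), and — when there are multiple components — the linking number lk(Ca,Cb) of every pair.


V(q) = q + q^2 + q^3 + q^6
bracket: A^-6 + A^6 + A^10 + A^14, w = +6
3 components, writhe +6, over 14 crossings
lk(C1,C2) = +2
linking number lk(C1,C3) = 0
lk(C2,C3): 0
det 0, colorings 9 of 3^14 — tricolorable
observation: the word shrinks to σ1 σ2⁻¹ σ4 σ1 σ2 σ4 σ3 σ4⁻¹ σ1 σ4⁻¹ σ1 σ1 after cancelling


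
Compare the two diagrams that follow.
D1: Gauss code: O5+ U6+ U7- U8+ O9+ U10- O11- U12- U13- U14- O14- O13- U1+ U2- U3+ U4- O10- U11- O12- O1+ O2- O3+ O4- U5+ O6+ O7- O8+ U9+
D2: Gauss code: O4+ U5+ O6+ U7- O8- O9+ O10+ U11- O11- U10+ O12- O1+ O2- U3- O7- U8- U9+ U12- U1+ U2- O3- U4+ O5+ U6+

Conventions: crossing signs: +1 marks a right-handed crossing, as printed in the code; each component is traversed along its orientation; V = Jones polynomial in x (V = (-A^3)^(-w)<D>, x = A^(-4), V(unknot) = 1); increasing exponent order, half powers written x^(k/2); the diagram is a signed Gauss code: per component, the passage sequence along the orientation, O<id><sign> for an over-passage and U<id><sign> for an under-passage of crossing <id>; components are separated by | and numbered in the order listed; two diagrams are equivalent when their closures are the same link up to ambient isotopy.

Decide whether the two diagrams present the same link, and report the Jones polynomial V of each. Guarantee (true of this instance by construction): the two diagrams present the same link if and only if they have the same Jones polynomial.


same link: yes
V(D1) = -x^-3 + x^-2 - x^-1 + 3 - x + x^2 - x^3  [14 crossings, <D> = -A^-18 + A^-14 - A^-10 + 3A^-6 - A^-2 + A^2 - A^6, w = -2]
V(D2) = -x^-3 + x^-2 - x^-1 + 3 - x + x^2 - x^3  (w 0, c 12, <D> = -A^-12 + A^-8 - A^-4 + 3 - A^4 + A^8 - A^12)
note: one V(x) for all 2 diagrams — one class (guaranteed)


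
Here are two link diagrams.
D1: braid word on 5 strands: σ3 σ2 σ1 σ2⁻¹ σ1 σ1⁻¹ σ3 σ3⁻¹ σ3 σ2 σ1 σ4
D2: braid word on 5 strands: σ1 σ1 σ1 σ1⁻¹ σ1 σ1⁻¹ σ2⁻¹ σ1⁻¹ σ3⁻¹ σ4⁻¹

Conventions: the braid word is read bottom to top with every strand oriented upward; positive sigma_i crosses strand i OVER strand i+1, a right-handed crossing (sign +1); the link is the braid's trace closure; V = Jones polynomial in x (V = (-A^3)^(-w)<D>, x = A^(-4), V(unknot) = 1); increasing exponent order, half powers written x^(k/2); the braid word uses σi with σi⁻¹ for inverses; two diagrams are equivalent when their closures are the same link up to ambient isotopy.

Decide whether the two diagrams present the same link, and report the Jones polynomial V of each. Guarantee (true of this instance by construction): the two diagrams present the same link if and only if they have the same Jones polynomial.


equivalent: no
D1 (bracket -A^2 + A^6 + A^14; 12 crossings at w = +6): V = x + x^3 - x^4
V(D2) = 1  (w -2, c 10, <D> = A^-6)
key observation: 2 values of V(x) split the 2 diagrams


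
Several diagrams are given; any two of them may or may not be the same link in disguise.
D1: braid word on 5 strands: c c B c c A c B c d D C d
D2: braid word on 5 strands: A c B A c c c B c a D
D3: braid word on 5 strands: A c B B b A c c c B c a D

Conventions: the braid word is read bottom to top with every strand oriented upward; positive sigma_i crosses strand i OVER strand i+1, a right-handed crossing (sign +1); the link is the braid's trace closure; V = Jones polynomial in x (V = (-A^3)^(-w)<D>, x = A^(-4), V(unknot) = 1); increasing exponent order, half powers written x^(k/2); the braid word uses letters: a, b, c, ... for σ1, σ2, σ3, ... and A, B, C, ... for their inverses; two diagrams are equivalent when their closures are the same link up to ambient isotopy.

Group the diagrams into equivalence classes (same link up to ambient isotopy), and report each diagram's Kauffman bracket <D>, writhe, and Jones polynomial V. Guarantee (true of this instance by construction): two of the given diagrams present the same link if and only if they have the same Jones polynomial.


classes: {D1, D2, D3}
V(D1) = -x^(-1/2) + x^(1/2) - 3x^(3/2) + 2x^(5/2) - 3x^(7/2) + 3x^(9/2) - 2x^(11/2) + x^(13/2)  [13 crossings, <D> = -A^-17 + 2A^-13 - 3A^-9 + 3A^-5 - 2A^-1 + 3A^3 - A^7 + A^11, w = +3]
D2 (bracket -A^-23 + 2A^-19 - 3A^-15 + 3A^-11 - 2A^-7 + 3A^-3 - A + A^5; 11 crossings at w = +1): V = -x^(-1/2) + x^(1/2) - 3x^(3/2) + 2x^(5/2) - 3x^(7/2) + 3x^(9/2) - 2x^(11/2) + x^(13/2)
V(D3) = -x^(-1/2) + x^(1/2) - 3x^(3/2) + 2x^(5/2) - 3x^(7/2) + 3x^(9/2) - 2x^(11/2) + x^(13/2)  [13 crossings, <D> = -A^-23 + 2A^-19 - 3A^-15 + 3A^-11 - 2A^-7 + 3A^-3 - A + A^5, w = +1]
note: all 3 diagrams share one V(x), hence one class


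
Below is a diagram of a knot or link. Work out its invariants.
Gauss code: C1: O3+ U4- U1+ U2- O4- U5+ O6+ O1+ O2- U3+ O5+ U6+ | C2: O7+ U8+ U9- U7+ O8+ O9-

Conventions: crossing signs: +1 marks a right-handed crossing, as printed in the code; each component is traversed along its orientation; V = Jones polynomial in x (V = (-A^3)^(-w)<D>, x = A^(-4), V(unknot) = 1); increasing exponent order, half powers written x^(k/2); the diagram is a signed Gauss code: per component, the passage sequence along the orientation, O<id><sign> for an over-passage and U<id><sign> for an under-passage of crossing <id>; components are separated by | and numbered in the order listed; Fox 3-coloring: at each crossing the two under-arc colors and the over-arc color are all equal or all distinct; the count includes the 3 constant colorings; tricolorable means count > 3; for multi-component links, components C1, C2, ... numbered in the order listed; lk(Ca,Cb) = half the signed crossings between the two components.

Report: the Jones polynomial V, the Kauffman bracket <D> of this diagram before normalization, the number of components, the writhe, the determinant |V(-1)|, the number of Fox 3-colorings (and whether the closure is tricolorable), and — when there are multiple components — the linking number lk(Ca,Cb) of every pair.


Jones polynomial: V(x) = -x^(1/2) - x^(3/2) - x^(5/2) + x^(9/2)
<D> = -A^-9 + A^-1 + A^3 + A^7; writhe +3
components 2, writhe +3 (9 crossings)
linking number lk(C1,C2) = 0
3-colorings: 27 of 3^9, det 0 — tricolorable
note: |V(-1)| = 0: so tricolorable, since 3 divides 0


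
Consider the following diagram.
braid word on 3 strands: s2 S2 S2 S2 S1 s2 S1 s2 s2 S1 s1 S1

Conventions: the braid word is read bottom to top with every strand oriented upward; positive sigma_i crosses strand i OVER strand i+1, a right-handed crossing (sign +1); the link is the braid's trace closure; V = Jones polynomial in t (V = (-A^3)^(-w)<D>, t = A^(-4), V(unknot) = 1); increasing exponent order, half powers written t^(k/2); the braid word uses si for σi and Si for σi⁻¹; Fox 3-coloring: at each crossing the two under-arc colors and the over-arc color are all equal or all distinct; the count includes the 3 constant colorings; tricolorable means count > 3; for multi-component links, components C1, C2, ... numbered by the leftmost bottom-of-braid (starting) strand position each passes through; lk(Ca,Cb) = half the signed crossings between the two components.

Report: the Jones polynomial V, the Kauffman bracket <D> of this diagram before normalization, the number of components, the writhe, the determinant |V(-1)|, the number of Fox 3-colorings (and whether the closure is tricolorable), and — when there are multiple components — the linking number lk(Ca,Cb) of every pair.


V(t) = -t^-5 + t^-4 - t^-3 + 2t^-2 - t^-1 + 2 - t
bracket: -A^-10 + 2A^-6 - A^-2 + 2A^2 - A^6 + A^10 - A^14, w = -2
1 component, writhe -2, over 12 crossings
det 9, colorings 9 of 3^12 — tricolorable
observation: w = -2 (over 12 crossings) is diagram-only; (-A^3)^(2) removes it from V


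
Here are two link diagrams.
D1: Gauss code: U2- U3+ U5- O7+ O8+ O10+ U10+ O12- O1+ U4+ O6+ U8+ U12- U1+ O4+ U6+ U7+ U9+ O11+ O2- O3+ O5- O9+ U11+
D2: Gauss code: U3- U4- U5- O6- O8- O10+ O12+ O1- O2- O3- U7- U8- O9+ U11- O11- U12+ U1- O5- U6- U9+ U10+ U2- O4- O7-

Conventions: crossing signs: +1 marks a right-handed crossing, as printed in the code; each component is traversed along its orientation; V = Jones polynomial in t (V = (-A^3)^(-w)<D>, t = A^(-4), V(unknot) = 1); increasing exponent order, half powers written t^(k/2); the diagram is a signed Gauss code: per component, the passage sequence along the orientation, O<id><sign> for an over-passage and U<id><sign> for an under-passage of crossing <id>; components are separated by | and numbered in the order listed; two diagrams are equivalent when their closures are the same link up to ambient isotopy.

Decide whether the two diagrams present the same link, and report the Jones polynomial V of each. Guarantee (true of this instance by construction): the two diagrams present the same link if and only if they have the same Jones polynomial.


equivalent: no
V(D1) = t + t^3 - t^4  (w +6, c 12, <D> = -A^2 + A^6 + A^14)
V(D2) = -t^-6 + t^-5 - t^-4 + 2t^-3 - t^-2 + t^-1  (w -6, c 12, <D> = A^-14 - A^-10 + 2A^-6 - A^-2 + A^2 - A^6)
why: 2 values of V(t) split the 2 diagrams


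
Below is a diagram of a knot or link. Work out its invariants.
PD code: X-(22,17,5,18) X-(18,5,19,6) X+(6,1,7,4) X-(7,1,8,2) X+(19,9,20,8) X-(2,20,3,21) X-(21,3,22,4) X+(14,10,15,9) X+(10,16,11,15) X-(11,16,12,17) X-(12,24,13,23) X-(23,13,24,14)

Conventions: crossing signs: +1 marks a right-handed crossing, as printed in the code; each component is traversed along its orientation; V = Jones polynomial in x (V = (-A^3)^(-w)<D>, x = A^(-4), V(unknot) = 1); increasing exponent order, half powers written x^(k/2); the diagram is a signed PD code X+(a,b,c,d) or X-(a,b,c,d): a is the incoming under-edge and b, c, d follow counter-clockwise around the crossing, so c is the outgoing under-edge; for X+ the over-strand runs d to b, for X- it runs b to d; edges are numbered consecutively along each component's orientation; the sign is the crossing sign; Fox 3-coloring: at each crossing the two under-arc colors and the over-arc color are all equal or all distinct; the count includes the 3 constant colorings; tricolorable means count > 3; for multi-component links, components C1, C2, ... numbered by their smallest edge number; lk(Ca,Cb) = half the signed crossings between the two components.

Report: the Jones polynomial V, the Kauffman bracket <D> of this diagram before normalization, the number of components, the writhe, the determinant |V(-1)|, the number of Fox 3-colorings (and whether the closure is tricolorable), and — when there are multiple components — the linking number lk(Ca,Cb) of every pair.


Jones polynomial: V(x) = x^-5 + 2x^-3 + x^-1
<D> = A^-8 + 2 + A^8; writhe -4
components 3, writhe -4 (12 crossings)
linking number lk(C1,C2) = -1
lk(C1,C3): 0
lk(C2,C3) = -1
3-colorings: 3 of 3^12, det 4 — not tricolorable
note: w = -4 shifts under R1 moves; the (-A^3)^(4) factor cancels that in V


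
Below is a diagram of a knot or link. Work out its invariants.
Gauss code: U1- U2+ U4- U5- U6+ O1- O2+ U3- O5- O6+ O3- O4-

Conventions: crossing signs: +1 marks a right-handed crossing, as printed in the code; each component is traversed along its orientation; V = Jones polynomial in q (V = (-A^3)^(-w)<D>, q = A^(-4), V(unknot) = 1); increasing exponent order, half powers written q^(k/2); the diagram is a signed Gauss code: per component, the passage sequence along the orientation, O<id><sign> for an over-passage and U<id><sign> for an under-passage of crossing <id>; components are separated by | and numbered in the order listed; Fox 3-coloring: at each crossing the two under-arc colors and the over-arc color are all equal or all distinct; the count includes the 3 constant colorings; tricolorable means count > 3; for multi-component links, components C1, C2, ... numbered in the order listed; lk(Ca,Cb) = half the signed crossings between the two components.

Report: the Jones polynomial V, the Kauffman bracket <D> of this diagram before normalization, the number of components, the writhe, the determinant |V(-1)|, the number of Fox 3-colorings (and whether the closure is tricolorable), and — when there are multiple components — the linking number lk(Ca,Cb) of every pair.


V = 1
<D> = A^-6 (w = -2)
1 component over 6 crossings, w = -2
3 Fox colorings among 3^6, |V(-1)| = 1: not tricolorable
why: w = -2 shifts under R1 moves; the (-A^3)^(2) factor cancels that in V


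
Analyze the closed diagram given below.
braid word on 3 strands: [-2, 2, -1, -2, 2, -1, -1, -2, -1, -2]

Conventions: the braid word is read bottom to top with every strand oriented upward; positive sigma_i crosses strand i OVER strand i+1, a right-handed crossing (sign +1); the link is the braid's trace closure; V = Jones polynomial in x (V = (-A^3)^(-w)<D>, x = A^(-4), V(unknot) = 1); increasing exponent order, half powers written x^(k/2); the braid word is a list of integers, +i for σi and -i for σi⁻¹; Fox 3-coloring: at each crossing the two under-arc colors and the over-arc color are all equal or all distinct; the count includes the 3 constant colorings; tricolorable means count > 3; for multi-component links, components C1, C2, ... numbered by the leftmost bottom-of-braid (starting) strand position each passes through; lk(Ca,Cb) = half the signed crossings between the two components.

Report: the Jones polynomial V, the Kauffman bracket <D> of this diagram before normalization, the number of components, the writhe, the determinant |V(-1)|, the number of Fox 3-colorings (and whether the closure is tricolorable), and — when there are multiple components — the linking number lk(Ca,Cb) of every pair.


V = -x^-7 + x^-6 - x^-5 + x^-4 + x^-2
<D> = A^-10 + A^-2 - A^2 + A^6 - A^10 (w = -6)
1 component over 10 crossings, w = -6
3 Fox colorings among 3^10, |V(-1)| = 5: not tricolorable
why: the span of V is 5, forcing >= 5 crossings in any diagram


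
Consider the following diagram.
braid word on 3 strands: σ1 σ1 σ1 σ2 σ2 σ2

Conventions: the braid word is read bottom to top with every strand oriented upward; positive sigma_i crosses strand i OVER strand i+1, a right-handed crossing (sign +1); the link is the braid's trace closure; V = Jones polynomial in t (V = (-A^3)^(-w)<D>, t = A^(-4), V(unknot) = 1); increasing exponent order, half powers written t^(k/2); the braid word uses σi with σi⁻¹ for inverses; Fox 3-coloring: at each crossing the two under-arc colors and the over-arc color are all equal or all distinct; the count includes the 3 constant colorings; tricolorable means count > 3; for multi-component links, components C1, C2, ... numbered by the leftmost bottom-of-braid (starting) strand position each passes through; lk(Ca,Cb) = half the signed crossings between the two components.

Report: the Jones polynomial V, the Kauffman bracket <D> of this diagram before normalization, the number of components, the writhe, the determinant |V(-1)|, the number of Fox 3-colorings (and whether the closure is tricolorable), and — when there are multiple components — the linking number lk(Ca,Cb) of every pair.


Jones polynomial: V(t) = t^2 + 2t^4 - 2t^5 + t^6 - 2t^7 + t^8
<D> = A^-14 - 2A^-10 + A^-6 - 2A^-2 + 2A^2 + A^10; writhe +6
components 1, writhe +6 (6 crossings)
3-colorings: 27 of 3^6, det 9 — tricolorable
note: det 9 = |V(-1)|; divisible by 3, so tricolorable


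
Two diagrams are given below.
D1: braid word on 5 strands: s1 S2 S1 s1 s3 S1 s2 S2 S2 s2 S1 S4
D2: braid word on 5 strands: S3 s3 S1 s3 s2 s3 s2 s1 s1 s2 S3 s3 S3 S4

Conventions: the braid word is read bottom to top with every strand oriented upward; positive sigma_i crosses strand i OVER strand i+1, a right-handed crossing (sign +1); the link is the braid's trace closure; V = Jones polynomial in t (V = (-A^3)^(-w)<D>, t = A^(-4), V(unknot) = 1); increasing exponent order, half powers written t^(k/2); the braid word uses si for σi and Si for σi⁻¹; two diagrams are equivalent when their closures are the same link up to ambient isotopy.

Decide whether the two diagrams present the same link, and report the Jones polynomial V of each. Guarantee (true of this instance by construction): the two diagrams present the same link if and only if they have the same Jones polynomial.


equivalent: no
D1 (bracket A^-6; 12 crossings at w = -2): V = 1
D2 (bracket -A^-12 + A^-8 - A^-4 + 2 - A^4 + A^8; 14 crossings at w = +4): V = t - t^2 + 2t^3 - t^4 + t^5 - t^6
key observation: 2 classes among 2 diagrams; unequal V(t) rules out equality


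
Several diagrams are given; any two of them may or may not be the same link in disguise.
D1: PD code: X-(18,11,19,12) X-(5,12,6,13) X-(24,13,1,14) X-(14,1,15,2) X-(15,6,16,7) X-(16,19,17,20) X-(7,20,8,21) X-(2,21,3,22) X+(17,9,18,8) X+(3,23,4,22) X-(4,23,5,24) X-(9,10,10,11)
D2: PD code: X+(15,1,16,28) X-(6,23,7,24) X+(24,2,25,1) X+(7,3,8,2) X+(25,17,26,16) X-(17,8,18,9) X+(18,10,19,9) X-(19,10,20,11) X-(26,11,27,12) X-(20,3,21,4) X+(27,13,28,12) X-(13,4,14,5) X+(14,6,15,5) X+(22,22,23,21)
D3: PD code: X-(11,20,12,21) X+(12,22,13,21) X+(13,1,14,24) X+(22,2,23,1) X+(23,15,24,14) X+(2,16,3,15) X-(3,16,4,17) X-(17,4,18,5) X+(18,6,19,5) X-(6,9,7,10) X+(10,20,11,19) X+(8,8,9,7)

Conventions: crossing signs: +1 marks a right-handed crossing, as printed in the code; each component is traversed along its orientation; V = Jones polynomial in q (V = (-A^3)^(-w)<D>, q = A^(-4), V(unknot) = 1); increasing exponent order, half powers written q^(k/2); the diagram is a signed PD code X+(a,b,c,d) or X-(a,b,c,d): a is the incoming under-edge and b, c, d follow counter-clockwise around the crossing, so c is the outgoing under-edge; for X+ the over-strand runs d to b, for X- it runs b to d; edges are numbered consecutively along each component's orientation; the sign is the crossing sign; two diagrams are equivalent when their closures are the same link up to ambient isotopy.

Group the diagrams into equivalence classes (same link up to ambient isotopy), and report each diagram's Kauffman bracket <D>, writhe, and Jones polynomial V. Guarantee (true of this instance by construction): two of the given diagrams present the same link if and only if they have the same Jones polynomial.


grouping into links: {D1} | {D2} | {D3}
V(D1) = -q^-7 + q^-6 - q^-5 + q^-4 + q^-2  (w -8, c 12, <D> = A^-16 + A^-8 - A^-4 + 1 - A^4)
D2 (bracket A^-2 - A^2 + A^6 - A^10 + A^14; 14 crossings at w = +2): V = q^-2 - q^-1 + 1 - q + q^2
V(D3) = q + q^3 - q^4  [12 crossings, <D> = -A^-4 + 1 + A^8, w = +4]
why: 3 classes among 3 diagrams; unequal V(q) rules out equality


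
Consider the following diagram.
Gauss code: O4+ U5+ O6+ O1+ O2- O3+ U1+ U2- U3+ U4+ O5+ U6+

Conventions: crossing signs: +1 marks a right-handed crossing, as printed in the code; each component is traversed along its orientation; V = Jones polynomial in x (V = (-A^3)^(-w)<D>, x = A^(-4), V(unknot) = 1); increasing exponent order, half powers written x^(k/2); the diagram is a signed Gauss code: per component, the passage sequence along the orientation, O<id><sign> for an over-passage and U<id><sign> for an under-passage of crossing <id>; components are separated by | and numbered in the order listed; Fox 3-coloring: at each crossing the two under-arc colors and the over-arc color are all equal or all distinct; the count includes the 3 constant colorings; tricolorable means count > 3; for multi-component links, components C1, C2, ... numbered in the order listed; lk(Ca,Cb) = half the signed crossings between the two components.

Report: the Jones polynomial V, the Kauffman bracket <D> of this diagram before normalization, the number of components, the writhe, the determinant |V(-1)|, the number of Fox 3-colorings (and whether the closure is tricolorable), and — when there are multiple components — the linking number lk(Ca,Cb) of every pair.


V = x + x^3 - x^4
<D> = -A^-4 + 1 + A^8 (w = +4)
1 component over 6 crossings, w = +4
9 Fox colorings among 3^6, |V(-1)| = 3: tricolorable
why: V spans 3 powers of x: at least 3 crossings in any diagram


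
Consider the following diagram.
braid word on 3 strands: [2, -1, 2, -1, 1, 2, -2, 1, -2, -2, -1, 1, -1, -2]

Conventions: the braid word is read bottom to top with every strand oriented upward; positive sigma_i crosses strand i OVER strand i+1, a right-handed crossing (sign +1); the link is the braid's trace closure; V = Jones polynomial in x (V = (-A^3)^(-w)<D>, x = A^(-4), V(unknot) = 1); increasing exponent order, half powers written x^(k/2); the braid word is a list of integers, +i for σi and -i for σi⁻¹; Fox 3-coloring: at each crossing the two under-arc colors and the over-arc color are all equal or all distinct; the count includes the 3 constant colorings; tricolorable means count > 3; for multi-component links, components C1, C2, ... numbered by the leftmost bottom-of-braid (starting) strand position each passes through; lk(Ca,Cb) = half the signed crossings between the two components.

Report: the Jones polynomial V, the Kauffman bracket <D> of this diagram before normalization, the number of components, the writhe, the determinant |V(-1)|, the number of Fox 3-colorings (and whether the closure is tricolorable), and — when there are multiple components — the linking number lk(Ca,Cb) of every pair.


Jones polynomial: V(x) = -x^-4 + x^-3 + x^-1
<D> = A^-2 + A^6 - A^10; writhe -2
components 1, writhe -2 (14 crossings)
3-colorings: 9 of 3^14, det 3 — tricolorable
note: free reduction leaves σ2 σ1⁻¹ σ2 σ1 σ2⁻¹ σ2⁻¹ σ1⁻¹ σ2⁻¹ of the original 14 letters


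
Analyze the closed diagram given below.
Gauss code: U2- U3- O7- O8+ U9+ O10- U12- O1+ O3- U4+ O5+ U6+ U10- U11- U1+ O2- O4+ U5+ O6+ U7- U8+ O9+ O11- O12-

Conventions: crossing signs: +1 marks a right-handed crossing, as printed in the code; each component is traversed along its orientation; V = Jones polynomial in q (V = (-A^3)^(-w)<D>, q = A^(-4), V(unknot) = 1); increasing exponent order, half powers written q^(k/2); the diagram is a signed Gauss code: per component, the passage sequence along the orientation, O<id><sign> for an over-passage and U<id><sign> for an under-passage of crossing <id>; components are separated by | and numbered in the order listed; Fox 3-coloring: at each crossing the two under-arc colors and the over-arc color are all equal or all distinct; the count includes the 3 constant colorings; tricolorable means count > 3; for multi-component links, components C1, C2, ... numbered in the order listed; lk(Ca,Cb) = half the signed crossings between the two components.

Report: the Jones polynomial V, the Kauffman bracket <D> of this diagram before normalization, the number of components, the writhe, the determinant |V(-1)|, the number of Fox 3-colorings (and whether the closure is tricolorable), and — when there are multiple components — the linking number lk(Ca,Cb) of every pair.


Jones polynomial: V(q) = 1
<D> = 1; writhe 0
components 1, writhe 0 (12 crossings)
3-colorings: 3 of 3^12, det 1 — not tricolorable
note: w = 0 shifts under R1 moves; the (-A^3)^(0) factor cancels that in V


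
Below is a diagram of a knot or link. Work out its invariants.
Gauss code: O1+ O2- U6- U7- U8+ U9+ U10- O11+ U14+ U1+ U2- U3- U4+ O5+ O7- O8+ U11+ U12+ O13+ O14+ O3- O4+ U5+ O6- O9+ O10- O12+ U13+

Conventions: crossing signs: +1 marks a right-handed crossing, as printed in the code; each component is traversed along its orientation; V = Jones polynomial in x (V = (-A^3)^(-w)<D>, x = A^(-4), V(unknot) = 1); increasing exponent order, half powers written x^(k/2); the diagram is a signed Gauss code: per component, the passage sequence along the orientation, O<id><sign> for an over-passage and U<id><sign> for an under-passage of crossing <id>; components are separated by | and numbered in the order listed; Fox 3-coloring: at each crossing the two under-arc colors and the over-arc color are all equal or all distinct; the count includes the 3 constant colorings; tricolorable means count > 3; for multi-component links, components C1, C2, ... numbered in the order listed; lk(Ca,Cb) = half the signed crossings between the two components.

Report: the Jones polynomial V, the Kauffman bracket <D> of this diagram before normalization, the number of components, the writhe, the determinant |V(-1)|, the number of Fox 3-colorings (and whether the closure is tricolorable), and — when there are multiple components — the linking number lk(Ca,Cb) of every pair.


Jones polynomial: V(x) = x - x^2 + 2x^3 - x^4 + x^5 - x^6
<D> = -A^-12 + A^-8 - A^-4 + 2 - A^4 + A^8; writhe +4
components 1, writhe +4 (14 crossings)
3-colorings: 3 of 3^14, det 7 — not tricolorable
note: w = +4 shifts under R1 moves; the (-A^3)^(-4) factor cancels that in V
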